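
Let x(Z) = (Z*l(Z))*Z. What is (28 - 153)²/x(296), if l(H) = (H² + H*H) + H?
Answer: 15625/15379061248 ≈ 1.0160e-6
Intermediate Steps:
l(H) = H + 2*H² (l(H) = (H² + H²) + H = 2*H² + H = H + 2*H²)
x(Z) = Z³*(1 + 2*Z) (x(Z) = (Z*(Z*(1 + 2*Z)))*Z = (Z²*(1 + 2*Z))*Z = Z³*(1 + 2*Z))
(28 - 153)²/x(296) = (28 - 153)²/((296³*(1 + 2*296))) = (-125)²/((25934336*(1 + 592))) = 15625/((25934336*593)) = 15625/15379061248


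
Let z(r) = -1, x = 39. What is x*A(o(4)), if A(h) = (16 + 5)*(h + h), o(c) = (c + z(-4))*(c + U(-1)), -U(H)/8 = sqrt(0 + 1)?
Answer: -19656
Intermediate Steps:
U(H) = -8 (U(H) = -8*sqrt(0 + 1) = -8*sqrt(1) = -8*1 = -8)
o(c) = (-1 + c)*(-8 + c) (o(c) = (c - 1)*(c - 8) = (-1 + c)*(-8 + c))
A(h) = 42*h (A(h) = 21*(2*h) = 42*h)
x*A(o(4)) = 39*(42*(8 + 4**2 - 9*4)) = 39*(42*(8 + 16 - 36)) = 39*(42*(-12)) = 39*(-504) = -19656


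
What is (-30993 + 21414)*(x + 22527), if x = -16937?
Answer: -53546610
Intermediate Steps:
(-30993 + 21414)*(x + 22527) = (-30993 + 21414)*(-16937 + 22527) = -9579*5590 = -53546610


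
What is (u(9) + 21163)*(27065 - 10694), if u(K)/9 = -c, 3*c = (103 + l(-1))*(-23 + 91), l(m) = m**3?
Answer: 5811705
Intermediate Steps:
c = 2312 (c = ((103 + (-1)**3)*(-23 + 91))/3 = ((103 - 1)*68)/3 = (102*68)/3 = (1/3)*6936 = 2312)
u(K) = -20808 (u(K) = 9*(-1*2312) = 9*(-2312) = -20808)
(u(9) + 21163)*(27065 - 10694) = (-20808 + 21163)*(27065 - 10694) = 355*16371 = 5811705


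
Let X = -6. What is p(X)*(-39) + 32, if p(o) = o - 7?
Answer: 539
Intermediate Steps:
p(o) = -7 + o
p(X)*(-39) + 32 = (-7 - 6)*(-39) + 32 = -13*(-39) + 32 = 507 + 32 = 539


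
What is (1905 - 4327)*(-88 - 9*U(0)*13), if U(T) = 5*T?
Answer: 213136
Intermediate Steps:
(1905 - 4327)*(-88 - 9*U(0)*13) = (1905 - 4327)*(-88 - 45*0*13) = -2422*(-88 - 9*0*13) = -2422*(-88 + 0*13) = -2422*(-88 + 0) = -2422*(-88) = 213136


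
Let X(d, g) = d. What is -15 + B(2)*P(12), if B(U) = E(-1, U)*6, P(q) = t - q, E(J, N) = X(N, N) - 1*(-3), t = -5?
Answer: -525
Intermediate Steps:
E(J, N) = 3 + N (E(J, N) = N - 1*(-3) = N + 3 = 3 + N)
P(q) = -5 - q
B(U) = 18 + 6*U (B(U) = (3 + U)*6 = 18 + 6*U)
-15 + B(2)*P(12) = -15 + (18 + 6*2)*(-5 - 1*12) = -15 + (18 + 12)*(-5 - 12) = -15 + 30*(-17) = -15 - 510 = -525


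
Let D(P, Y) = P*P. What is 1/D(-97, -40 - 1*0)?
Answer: 1/9409 ≈ 0.00010628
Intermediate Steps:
D(P, Y) = P²
1/D(-97, -40 - 1*0) = 1/((-97)²) = 1/9409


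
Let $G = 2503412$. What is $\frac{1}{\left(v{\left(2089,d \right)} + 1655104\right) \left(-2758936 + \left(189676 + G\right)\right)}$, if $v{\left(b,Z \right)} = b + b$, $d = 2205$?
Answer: $- \frac{1}{109260401136} \approx -9.1524 \cdot 10^{-12}$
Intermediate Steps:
$v{\left(b,Z \right)} = 2 b$
$\frac{1}{\left(v{\left(2089,d \right)} + 1655104\right) \left(-2758936 + \left(189676 + G\right)\right)} = \frac{1}{\left(2 \cdot 2089 + 1655104\right) \left(-2758936 + \left(189676 + 2503412\right)\right)} = \frac{1}{\left(4178 + 1655104\right) \left(-2758936 + 2693088\right)} = \frac{1}{1659282 \left(-65848\right)} = \frac{1}{-109260401136} = - \frac{1}{109260401136}$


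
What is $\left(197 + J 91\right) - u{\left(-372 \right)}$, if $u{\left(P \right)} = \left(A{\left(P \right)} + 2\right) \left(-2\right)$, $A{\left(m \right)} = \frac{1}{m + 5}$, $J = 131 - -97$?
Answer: $\frac{7688281}{367} \approx 20949.0$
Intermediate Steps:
$J = 228$ ($J = 131 + 97 = 228$)
$A{\left(m \right)} = \frac{1}{5 + m}$
$u{\left(P \right)} = -4 - \frac{2}{5 + P}$ ($u{\left(P \right)} = \left(\frac{1}{5 + P} + 2\right) \left(-2\right) = \left(2 + \frac{1}{5 + P}\right) \left(-2\right) = -4 - \frac{2}{5 + P}$)
$\left(197 + J 91\right) - u{\left(-372 \right)} = \left(197 + 228 \cdot 91\right) - \frac{2 \left(-11 - -744\right)}{5 - 372} = \left(197 + 20748\right) - \frac{2 \left(-11 + 744\right)}{-367} = 20945 - 2 \left(- \frac{1}{367}\right) 733 = 20945 - - \frac{1466}{367} = 20945 + \frac{1466}{367} = \frac{7688281}{367}$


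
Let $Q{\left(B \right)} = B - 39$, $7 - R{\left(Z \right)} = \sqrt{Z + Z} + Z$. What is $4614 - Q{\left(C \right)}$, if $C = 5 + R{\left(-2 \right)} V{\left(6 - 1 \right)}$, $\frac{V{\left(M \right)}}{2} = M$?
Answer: $4558 + 20 i \approx 4558.0 + 20.0 i$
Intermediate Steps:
$V{\left(M \right)} = 2 M$
$R{\left(Z \right)} = 7 - Z - \sqrt{2} \sqrt{Z}$ ($R{\left(Z \right)} = 7 - \left(\sqrt{Z + Z} + Z\right) = 7 - \left(\sqrt{2 Z} + Z\right) = 7 - \left(\sqrt{2} \sqrt{Z} + Z\right) = 7 - \left(Z + \sqrt{2} \sqrt{Z}\right) = 7 - Z - \sqrt{2} \sqrt{Z}$)
$C = 95 - 20 i$ ($C = 5 + \left(7 - -2 - \sqrt{2} \sqrt{-2}\right) 2 \left(6 - 1\right) = 5 + \left(7 + 2 - \sqrt{2} i \sqrt{2}\right) 2 \left(6 - 1\right) = 5 + \left(7 + 2 - 2 i\right) 2 \cdot 5 = 5 + \left(9 - 2 i\right) 10 = 5 + \left(90 - 20 i\right) = 95 - 20 i \approx 95.0 - 20.0 i$)
$Q{\left(B \right)} = -39 + B$
$4614 - Q{\left(C \right)} = 4614 - \left(-39 + \left(95 - 20 i\right)\right) = 4614 - \left(56 - 20 i\right) = 4558 + 20 i$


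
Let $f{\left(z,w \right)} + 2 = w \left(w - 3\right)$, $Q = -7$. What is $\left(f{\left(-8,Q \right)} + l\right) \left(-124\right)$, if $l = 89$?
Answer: $-19468$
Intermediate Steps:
$f{\left(z,w \right)} = -2 + w \left(-3 + w\right)$ ($f{\left(z,w \right)} = -2 + w \left(w - 3\right) = -2 + w \left(-3 + w\right)$)
$\left(f{\left(-8,Q \right)} + l\right) \left(-124\right) = \left(\left(-2 + \left(-7\right)^{2} - -21\right) + 89\right) \left(-124\right) = \left(\left(-2 + 49 + 21\right) + 89\right) \left(-124\right) = \left(68 + 89\right) \left(-124\right) = 157 \left(-124\right) = -19468$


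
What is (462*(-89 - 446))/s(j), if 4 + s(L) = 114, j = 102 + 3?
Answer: -2247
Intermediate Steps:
j = 105
s(L) = 110 (s(L) = -4 + 114 = 110)
(462*(-89 - 446))/s(j) = (462*(-89 - 446))/110 = (462*(-535))*(1/110) = -247170*1/110 = -2247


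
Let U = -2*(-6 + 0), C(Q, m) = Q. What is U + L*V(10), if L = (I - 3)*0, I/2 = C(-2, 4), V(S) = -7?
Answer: 12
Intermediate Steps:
I = -4 (I = 2*(-2) = -4)
L = 0 (L = (-4 - 3)*0 = -7*0 = 0)
U = 12 (U = -2*(-6) = 12)
U + L*V(10) = 12 + 0*(-7) = 12 + 0 = 12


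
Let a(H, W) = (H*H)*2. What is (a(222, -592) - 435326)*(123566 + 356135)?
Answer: -161543149358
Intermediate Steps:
a(H, W) = 2*H² (a(H, W) = H²*2 = 2*H²)
(a(222, -592) - 435326)*(123566 + 356135) = (2*222² - 435326)*(123566 + 356135) = (2*49284 - 435326)*479701 = (98568 - 435326)*479701 = -336758*479701 = -161543149358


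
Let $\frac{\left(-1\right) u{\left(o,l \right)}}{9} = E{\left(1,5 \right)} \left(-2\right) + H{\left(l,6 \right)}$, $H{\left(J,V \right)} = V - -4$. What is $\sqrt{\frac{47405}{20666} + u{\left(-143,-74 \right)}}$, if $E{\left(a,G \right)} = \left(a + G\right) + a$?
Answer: $\frac{29 \sqrt{19446706}}{20666} \approx 6.1882$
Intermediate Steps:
$H{\left(J,V \right)} = 4 + V$ ($H{\left(J,V \right)} = V + 4 = 4 + V$)
$E{\left(a,G \right)} = G + 2 a$ ($E{\left(a,G \right)} = \left(G + a\right) + a = G + 2 a$)
$u{\left(o,l \right)} = 36$ ($u{\left(o,l \right)} = - 9 \left(\left(5 + 2 \cdot 1\right) \left(-2\right) + \left(4 + 6\right)\right) = - 9 \left(\left(5 + 2\right) \left(-2\right) + 10\right) = - 9 \left(7 \left(-2\right) + 10\right) = - 9 \left(-14 + 10\right) = \left(-9\right) \left(-4\right) = 36$)
$\sqrt{\frac{47405}{20666} + u{\left(-143,-74 \right)}} = \sqrt{\frac{47405}{20666} + 36} = \sqrt{\frac{791381}{20666}} = \frac{29 \sqrt{19446706}}{20666}$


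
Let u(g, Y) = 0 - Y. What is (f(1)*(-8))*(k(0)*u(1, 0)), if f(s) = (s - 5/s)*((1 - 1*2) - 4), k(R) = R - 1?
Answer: 0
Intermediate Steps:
k(R) = -1 + R
f(s) = -5*s + 25/s (f(s) = (s - 5/s)*((1 - 2) - 4) = (s - 5/s)*(-1 - 4) = (s - 5/s)*(-5) = -5*s + 25/s)
u(g, Y) = -Y
(f(1)*(-8))*(k(0)*u(1, 0)) = ((-5*1 + 25/1)*(-8))*((-1 + 0)*(-1*0)) = ((-5 + 25*1)*(-8))*(-1*0) = ((-5 + 25)*(-8))*0 = (20*(-8))*0 = -160*0 = 0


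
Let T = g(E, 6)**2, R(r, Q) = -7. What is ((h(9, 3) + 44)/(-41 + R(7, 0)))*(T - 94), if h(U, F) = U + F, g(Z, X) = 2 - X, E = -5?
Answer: 91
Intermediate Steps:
h(U, F) = F + U
T = 16 (T = (2 - 1*6)**2 = (2 - 6)**2 = (-4)**2 = 16)
((h(9, 3) + 44)/(-41 + R(7, 0)))*(T - 94) = (((3 + 9) + 44)/(-41 - 7))*(16 - 94) = ((12 + 44)/(-48))*(-78) = (56*(-1/48))*(-78) = -7/6*(-78) = 91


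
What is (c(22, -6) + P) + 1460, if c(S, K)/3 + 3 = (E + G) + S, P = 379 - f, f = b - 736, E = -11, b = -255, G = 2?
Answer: 2860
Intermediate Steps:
f = -991 (f = -255 - 736 = -991)
P = 1370 (P = 379 - 1*(-991) = 379 + 991 = 1370)
c(S, K) = -36 + 3*S (c(S, K) = -9 + 3*((-11 + 2) + S) = -9 + 3*(-9 + S) = -9 + (-27 + 3*S) = -36 + 3*S)
(c(22, -6) + P) + 1460 = ((-36 + 3*22) + 1370) + 1460 = ((-36 + 66) + 1370) + 1460 = (30 + 1370) + 1460 = 1400 + 1460 = 2860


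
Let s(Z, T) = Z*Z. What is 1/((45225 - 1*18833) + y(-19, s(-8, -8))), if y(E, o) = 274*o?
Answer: 1/43928 ≈ 2.2765e-5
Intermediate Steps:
s(Z, T) = Z²
1/((45225 - 1*18833) + y(-19, s(-8, -8))) = 1/((45225 - 1*18833) + 274*(-8)²) = 1/((45225 - 18833) + 274*64) = 1/(26392 + 17536) = 1/43928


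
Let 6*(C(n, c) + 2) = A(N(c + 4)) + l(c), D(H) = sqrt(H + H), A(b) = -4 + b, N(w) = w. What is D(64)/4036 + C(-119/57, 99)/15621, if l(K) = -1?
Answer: 43/46863 + 2*sqrt(2)/1009 ≈ 0.0037208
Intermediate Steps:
D(H) = sqrt(2)*sqrt(H) (D(H) = sqrt(2*H) = sqrt(2)*sqrt(H))
C(n, c) = -13/6 + c/6 (C(n, c) = -2 + ((-4 + (c + 4)) - 1)/6 = -2 + ((-4 + (4 + c)) - 1)/6 = -2 + (c - 1)/6 = -2 + (-1 + c)/6 = -2 + (-1/6 + c/6) = -13/6 + c/6)
D(64)/4036 + C(-119/57, 99)/15621 = (sqrt(2)*sqrt(64))/4036 + (-13/6 + (1/6)*99)/15621 = (sqrt(2)*8)*(1/4036) + (-13/6 + 33/2)*(1/15621) = (8*sqrt(2))*(1/4036) + (43/3)*(1/15621) = 2*sqrt(2)/1009 + 43/46863 = 43/46863 + 2*sqrt(2)/1009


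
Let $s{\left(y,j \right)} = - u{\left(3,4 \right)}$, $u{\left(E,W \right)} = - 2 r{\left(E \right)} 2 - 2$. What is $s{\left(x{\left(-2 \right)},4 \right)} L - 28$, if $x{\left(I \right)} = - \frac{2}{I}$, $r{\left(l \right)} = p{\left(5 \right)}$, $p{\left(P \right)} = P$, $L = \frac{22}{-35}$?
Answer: $- \frac{1464}{35} \approx -41.829$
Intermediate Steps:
$L = - \frac{22}{35}$ ($L = 22 \left(- \frac{1}{35}\right) = - \frac{22}{35} \approx -0.62857$)
$r{\left(l \right)} = 5$
$u{\left(E,W \right)} = -22$ ($u{\left(E,W \right)} = \left(-2\right) 5 \cdot 2 - 2 = \left(-10\right) 2 - 2 = -20 - 2 = -22$)
$s{\left(y,j \right)} = 22$ ($s{\left(y,j \right)} = \left(-1\right) \left(-22\right) = 22$)
$s{\left(x{\left(-2 \right)},4 \right)} L - 28 = 22 \left(- \frac{22}{35}\right) - 28 = - \frac{484}{35} - 28 = - \frac{1464}{35}$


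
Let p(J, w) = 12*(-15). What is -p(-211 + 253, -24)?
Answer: 180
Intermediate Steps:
p(J, w) = -180
-p(-211 + 253, -24) = -1*(-180) = 180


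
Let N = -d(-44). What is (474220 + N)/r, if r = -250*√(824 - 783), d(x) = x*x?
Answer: -236142*√41/5125 ≈ -295.03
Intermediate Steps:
d(x) = x²
N = -1936 (N = -1*(-44)² = -1*1936 = -1936)
r = -250*√41 ≈ -1600.8
(474220 + N)/r = (474220 - 1936)/((-250*√41)) = 472284*(-√41/10250) = -236142*√41/5125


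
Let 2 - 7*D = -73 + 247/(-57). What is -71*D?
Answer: -2414/3 ≈ -804.67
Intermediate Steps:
D = 34/3 (D = 2/7 - (-73 + 247/(-57))/7 = 2/7 - (-73 + 247*(-1/57))/7 = 2/7 - (-73 - 13/3)/7 = 2/7 - ⅐*(-232/3) = 2/7 + 232/21 = 34/3 ≈ 11.333)
-71*D = -71*34/3 = -2414/3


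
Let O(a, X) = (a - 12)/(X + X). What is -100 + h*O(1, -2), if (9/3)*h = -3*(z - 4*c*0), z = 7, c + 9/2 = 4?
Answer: -477/4 ≈ -119.25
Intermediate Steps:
c = -1/2 (c = -9/2 + 4 = -1/2 ≈ -0.50000)
O(a, X) = (-12 + a)/(2*X) (O(a, X) = (-12 + a)/((2*X)) = (-12 + a)*(1/(2*X)) = (-12 + a)/(2*X))
h = -7 (h = (-3*(7 - 4*(-1/2)*0))/3 = (-3*(7 + 2*0))/3 = (-3*(7 + 0))/3 = (-3*7)/3 = (1/3)*(-21) = -7)
-100 + h*O(1, -2) = -100 - 7*(-12 + 1)/(2*(-2)) = -100 - 7*(-1)*(-11)/(2*2) = -100 - 7*11/4 = -100 - 77/4 = -477/4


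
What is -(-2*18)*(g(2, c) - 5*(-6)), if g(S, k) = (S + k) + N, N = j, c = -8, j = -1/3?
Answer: 852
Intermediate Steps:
j = -⅓ (j = -1*⅓ = -⅓ ≈ -0.33333)
N = -⅓ ≈ -0.33333
g(S, k) = -⅓ + S + k (g(S, k) = (S + k) - ⅓ = -⅓ + S + k)
-(-2*18)*(g(2, c) - 5*(-6)) = -(-2*18)*((-⅓ + 2 - 8) - 5*(-6)) = -(-36)*(-19/3 + 30) = -(-36)*71/3 = -1*(-852) = 852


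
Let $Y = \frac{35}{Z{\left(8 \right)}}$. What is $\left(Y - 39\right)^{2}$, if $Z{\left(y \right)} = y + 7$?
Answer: $\frac{12100}{9} \approx 1344.4$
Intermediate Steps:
$Z{\left(y \right)} = 7 + y$
$Y = \frac{7}{3}$ ($Y = \frac{35}{7 + 8} = \frac{35}{15} = 35 \cdot \frac{1}{15} = \frac{7}{3} \approx 2.3333$)
$\left(Y - 39\right)^{2} = \left(\frac{7}{3} - 39\right)^{2} = \left(- \frac{110}{3}\right)^{2} = \frac{12100}{9}$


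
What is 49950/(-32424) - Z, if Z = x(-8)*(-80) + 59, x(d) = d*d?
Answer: 27341319/5404 ≈ 5059.5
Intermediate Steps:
x(d) = d²
Z = -5061 (Z = (-8)²*(-80) + 59 = 64*(-80) + 59 = -5120 + 59 = -5061)
49950/(-32424) - Z = 49950/(-32424) - 1*(-5061) = 49950*(-1/32424) + 5061 = -8325/5404 + 5061 = 27341319/5404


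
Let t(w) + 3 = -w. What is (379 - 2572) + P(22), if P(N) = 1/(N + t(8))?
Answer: -24122/11 ≈ -2192.9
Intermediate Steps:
t(w) = -3 - w
P(N) = 1/(-11 + N) (P(N) = 1/(N + (-3 - 1*8)) = 1/(N + (-3 - 8)) = 1/(N - 11) = 1/(-11 + N))
(379 - 2572) + P(22) = (379 - 2572) + 1/(-11 + 22) = -2193 + 1/11 = -24122/11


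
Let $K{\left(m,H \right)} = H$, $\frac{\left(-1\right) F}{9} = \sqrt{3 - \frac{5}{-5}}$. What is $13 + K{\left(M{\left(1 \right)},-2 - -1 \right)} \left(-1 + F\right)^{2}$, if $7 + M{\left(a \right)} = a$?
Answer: $-348$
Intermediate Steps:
$M{\left(a \right)} = -7 + a$
$F = -18$ ($F = - 9 \sqrt{3 - \frac{5}{-5}} = - 9 \sqrt{3 - -1} = - 9 \sqrt{3 + 1} = - 9 \sqrt{4} = \left(-9\right) 2 = -18$)
$13 + K{\left(M{\left(1 \right)},-2 - -1 \right)} \left(-1 + F\right)^{2} = 13 + \left(-2 - -1\right) \left(-1 - 18\right)^{2} = 13 + \left(-2 + 1\right) \left(-19\right)^{2} = 13 - 361 = -348$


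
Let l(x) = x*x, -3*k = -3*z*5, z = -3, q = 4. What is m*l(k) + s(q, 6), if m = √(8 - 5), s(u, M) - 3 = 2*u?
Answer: 11 + 225*√3 ≈ 400.71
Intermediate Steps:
k = -15 (k = -(-3*(-3))*5/3 = -3*5 = -⅓*45 = -15)
s(u, M) = 3 + 2*u
l(x) = x²
m = √3 ≈ 1.7320
m*l(k) + s(q, 6) = √3*(-15)² + (3 + 2*4) = √3*225 + (3 + 8) = 225*√3 + 11 = 11 + 225*√3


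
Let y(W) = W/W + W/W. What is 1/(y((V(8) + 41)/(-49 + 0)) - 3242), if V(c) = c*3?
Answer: -1/3240 ≈ -0.00030864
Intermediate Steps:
V(c) = 3*c
y(W) = 2 (y(W) = 1 + 1 = 2)
1/(y((V(8) + 41)/(-49 + 0)) - 3242) = 1/(2 - 3242) = 1/(-3240) = -1/3240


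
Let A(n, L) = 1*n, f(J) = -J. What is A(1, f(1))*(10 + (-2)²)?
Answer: 14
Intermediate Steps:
A(n, L) = n
A(1, f(1))*(10 + (-2)²) = 1*(10 + (-2)²) = 1*(10 + 4) = 1*14 = 14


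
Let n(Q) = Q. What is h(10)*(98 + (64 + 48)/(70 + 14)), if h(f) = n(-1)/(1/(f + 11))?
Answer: -2086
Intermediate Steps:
h(f) = -11 - f (h(f) = -1/(1/(f + 11)) = -1/(1/(11 + f)) = -(11 + f) = -11 - f)
h(10)*(98 + (64 + 48)/(70 + 14)) = (-11 - 1*10)*(98 + (64 + 48)/(70 + 14)) = (-11 - 10)*(98 + 112/84) = -21*(98 + 112*(1/84)) = -21*(98 + 4/3) = -21*298/3 = -2086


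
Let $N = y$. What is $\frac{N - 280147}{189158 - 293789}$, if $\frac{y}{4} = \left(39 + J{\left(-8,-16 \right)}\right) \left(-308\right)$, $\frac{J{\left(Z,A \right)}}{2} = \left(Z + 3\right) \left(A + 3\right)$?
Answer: $\frac{162785}{34877} \approx 4.6674$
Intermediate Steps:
$J{\left(Z,A \right)} = 2 \left(3 + A\right) \left(3 + Z\right)$ ($J{\left(Z,A \right)} = 2 \left(Z + 3\right) \left(A + 3\right) = 2 \left(3 + Z\right) \left(3 + A\right) = 2 \left(3 + A\right) \left(3 + Z\right)$)
$y = -208208$ ($y = 4 \left(39 + \left(18 + 6 \left(-16\right) + 6 \left(-8\right) + 2 \left(-16\right) \left(-8\right)\right)\right) \left(-308\right) = 4 \left(39 + \left(18 - 96 - 48 + 256\right)\right) \left(-308\right) = 4 \left(39 + 130\right) \left(-308\right) = 4 \cdot 169 \left(-308\right) = 4 \left(-52052\right) = -208208$)
$N = -208208$
$\frac{N - 280147}{189158 - 293789} = \frac{-208208 - 280147}{189158 - 293789} = - \frac{488355}{-104631} = \left(-488355\right) \left(- \frac{1}{104631}\right) = \frac{162785}{34877}$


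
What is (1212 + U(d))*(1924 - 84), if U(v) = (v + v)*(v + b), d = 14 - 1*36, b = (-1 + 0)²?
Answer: 3930240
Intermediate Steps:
b = 1 (b = (-1)² = 1)
d = -22 (d = 14 - 36 = -22)
U(v) = 2*v*(1 + v) (U(v) = (v + v)*(v + 1) = (2*v)*(1 + v) = 2*v*(1 + v))
(1212 + U(d))*(1924 - 84) = (1212 + 2*(-22)*(1 - 22))*(1924 - 84) = (1212 + 2*(-22)*(-21))*1840 = (1212 + 924)*1840 = 2136*1840 = 3930240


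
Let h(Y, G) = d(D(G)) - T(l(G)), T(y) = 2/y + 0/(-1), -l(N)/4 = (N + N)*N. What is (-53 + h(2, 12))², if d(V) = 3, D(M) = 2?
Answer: 829382401/331776 ≈ 2499.8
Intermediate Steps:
l(N) = -8*N² (l(N) = -4*(N + N)*N = -4*2*N*N = -8*N²)
T(y) = 2/y (T(y) = 2/y + 0*(-1) = 2/y + 0 = 2/y)
h(Y, G) = 3 + 1/(4*G²) (h(Y, G) = 3 - 2/((-8*G²)) = 3 - 2*(-1/(8*G²)) = 3 - (-1)/(4*G²) = 3 + 1/(4*G²))
(-53 + h(2, 12))² = (-53 + (3 + (¼)/12²))² = (-53 + (3 + (¼)*(1/144)))² = (-53 + (3 + 1/576))² = (-53 + 1729/576)² = (-28799/576)² = 829382401/331776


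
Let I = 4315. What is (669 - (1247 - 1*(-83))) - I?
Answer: -4976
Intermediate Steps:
(669 - (1247 - 1*(-83))) - I = (669 - (1247 - 1*(-83))) - 1*4315 = (669 - (1247 + 83)) - 4315 = (669 - 1*1330) - 4315 = (669 - 1330) - 4315 = -661 - 4315 = -4976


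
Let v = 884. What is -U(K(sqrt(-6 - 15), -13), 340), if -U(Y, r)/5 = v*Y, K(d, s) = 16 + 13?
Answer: 128180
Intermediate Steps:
K(d, s) = 29
U(Y, r) = -4420*Y
-U(K(sqrt(-6 - 15), -13), 340) = -(-4420)*29 = -1*(-128180) = 128180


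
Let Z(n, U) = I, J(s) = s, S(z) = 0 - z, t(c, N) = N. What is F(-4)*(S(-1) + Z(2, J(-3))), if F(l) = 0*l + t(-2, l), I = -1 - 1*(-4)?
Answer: -16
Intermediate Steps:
I = 3 (I = -1 + 4 = 3)
S(z) = -z
Z(n, U) = 3
F(l) = l (F(l) = 0*l + l = 0 + l = l)
F(-4)*(S(-1) + Z(2, J(-3))) = -4*(-1*(-1) + 3) = -4*(1 + 3) = -4*4 = -16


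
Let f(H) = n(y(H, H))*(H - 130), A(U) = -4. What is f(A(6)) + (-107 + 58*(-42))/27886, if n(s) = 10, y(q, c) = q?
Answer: -37369783/27886 ≈ -1340.1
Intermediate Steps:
f(H) = -1300 + 10*H (f(H) = 10*(H - 130) = 10*(-130 + H) = -1300 + 10*H)
f(A(6)) + (-107 + 58*(-42))/27886 = (-1300 + 10*(-4)) + (-107 + 58*(-42))/27886 = (-1300 - 40) + (-107 - 2436)*(1/27886) = -1340 - 2543*1/27886 = -1340 - 2543/27886 = -37369783/27886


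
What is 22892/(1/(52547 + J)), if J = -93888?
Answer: -946378172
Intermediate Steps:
22892/(1/(52547 + J)) = 22892/(1/(52547 - 93888)) = 22892/(1/(-41341)) = 22892/(-1/41341) = 22892*(-41341) = -946378172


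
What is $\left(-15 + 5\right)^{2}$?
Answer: $100$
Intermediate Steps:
$\left(-15 + 5\right)^{2} = \left(-10\right)^{2} = 100$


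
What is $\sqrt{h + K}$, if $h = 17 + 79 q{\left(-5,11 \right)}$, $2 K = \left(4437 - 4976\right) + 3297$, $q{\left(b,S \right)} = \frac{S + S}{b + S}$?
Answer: $\frac{\sqrt{15171}}{3} \approx 41.057$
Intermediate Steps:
$q{\left(b,S \right)} = \frac{2 S}{S + b}$
$K = 1379$ ($K = \frac{\left(4437 - 4976\right) + 3297}{2} = \frac{-539 + 3297}{2} = \frac{1}{2} \cdot 2758 = 1379$)
$h = \frac{920}{3}$ ($h = 17 + 79 \cdot 2 \cdot 11 \frac{1}{11 - 5} = 17 + 79 \cdot 2 \cdot 11 \cdot \frac{1}{6} = 17 + 79 \cdot \frac{11}{3} = 17 + \frac{869}{3} = \frac{920}{3} \approx 306.67$)
$\sqrt{h + K} = \sqrt{\frac{920}{3} + 1379} = \sqrt{\frac{5057}{3}} = \frac{\sqrt{15171}}{3}$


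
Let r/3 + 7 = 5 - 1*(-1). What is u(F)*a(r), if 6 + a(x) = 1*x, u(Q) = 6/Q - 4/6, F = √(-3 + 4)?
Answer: -48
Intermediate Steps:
F = 1 (F = √1 = 1)
r = -3 (r = -21 + 3*(5 - 1*(-1)) = -21 + 3*(5 + 1) = -21 + 3*6 = -21 + 18 = -3)
u(Q) = -⅔ + 6/Q (u(Q) = 6/Q - 4*⅙ = 6/Q - ⅔ = -⅔ + 6/Q)
a(x) = -6 + x (a(x) = -6 + 1*x = -6 + x)
u(F)*a(r) = (-⅔ + 6/1)*(-6 - 3) = (-⅔ + 6*1)*(-9) = (-⅔ + 6)*(-9) = (16/3)*(-9) = -48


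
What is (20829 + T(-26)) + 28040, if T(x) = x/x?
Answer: 48870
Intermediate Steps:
T(x) = 1
(20829 + T(-26)) + 28040 = (20829 + 1) + 28040 = 20830 + 28040 = 48870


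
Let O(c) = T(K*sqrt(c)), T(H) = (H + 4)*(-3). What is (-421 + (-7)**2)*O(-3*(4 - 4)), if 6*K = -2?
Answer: 0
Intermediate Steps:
K = -1/3 (K = (1/6)*(-2) = -1/3 ≈ -0.33333)
T(H) = -12 - 3*H (T(H) = (4 + H)*(-3) = -12 - 3*H)
O(c) = -12 + sqrt(c) (O(c) = -12 - (-1)*sqrt(c) = -12 + sqrt(c))
(-421 + (-7)**2)*O(-3*(4 - 4)) = (-421 + (-7)**2)*(-12 + sqrt(-3*(4 - 4))) = (-421 + 49)*(-12 + sqrt(-3*0)) = -372*(-12 + sqrt(0)) = -372*(-12 + 0) = -372*(-12) = 4464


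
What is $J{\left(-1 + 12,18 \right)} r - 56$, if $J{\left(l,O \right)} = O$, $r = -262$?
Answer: $-4772$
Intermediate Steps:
$J{\left(-1 + 12,18 \right)} r - 56 = 18 \left(-262\right) - 56 = -4716 - 56 = -4772$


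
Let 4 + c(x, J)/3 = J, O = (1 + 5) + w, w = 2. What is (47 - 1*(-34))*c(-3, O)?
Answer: 972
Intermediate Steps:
O = 8 (O = (1 + 5) + 2 = 6 + 2 = 8)
c(x, J) = -12 + 3*J
(47 - 1*(-34))*c(-3, O) = (47 - 1*(-34))*(-12 + 3*8) = (47 + 34)*(-12 + 24) = 81*12 = 972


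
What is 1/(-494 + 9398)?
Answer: 1/8904 ≈ 0.00011231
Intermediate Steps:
1/(-494 + 9398) = 1/8904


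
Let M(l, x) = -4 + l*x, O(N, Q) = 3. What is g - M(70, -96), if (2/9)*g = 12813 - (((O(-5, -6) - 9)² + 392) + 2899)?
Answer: 49411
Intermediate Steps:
g = 42687 (g = 9*(12813 - (((3 - 9)² + 392) + 2899))/2 = 9*(12813 - (((-6)² + 392) + 2899))/2 = 9*(12813 - ((36 + 392) + 2899))/2 = 9*(12813 - (428 + 2899))/2 = 9*(12813 - 1*3327)/2 = 9*(12813 - 3327)/2 = (9/2)*9486 = 42687)
g - M(70, -96) = 42687 - (-4 + 70*(-96)) = 42687 - (-4 - 6720) = 42687 - 1*(-6724) = 42687 + 6724 = 49411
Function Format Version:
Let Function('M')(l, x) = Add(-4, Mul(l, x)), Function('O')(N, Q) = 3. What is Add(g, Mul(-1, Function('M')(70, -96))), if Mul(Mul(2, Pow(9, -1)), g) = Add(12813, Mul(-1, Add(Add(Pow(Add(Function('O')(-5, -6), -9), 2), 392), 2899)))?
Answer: 49411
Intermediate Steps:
g = 42687 (g = Mul(Rational(9, 2), Add(12813, Mul(-1, Add(Add(Pow(Add(3, -9), 2), 392), 2899)))) = Mul(Rational(9, 2), Add(12813, Mul(-1, Add(Add(Pow(-6, 2), 392), 2899)))) = Mul(Rational(9, 2), Add(12813, Mul(-1, Add(Add(36, 392), 2899)))) = Mul(Rational(9, 2), Add(12813, Mul(-1, Add(428, 2899)))) = Mul(Rational(9, 2), Add(12813, Mul(-1, 3327))) = Mul(Rational(9, 2), Add(12813, -3327)) = Mul(Rational(9, 2), 9486) = 42687)
Add(g, Mul(-1, Function('M')(70, -96))) = Add(42687, Mul(-1, Add(-4, Mul(70, -96)))) = Add(42687, Mul(-1, Add(-4, -6720))) = Add(42687, Mul(-1, -6724)) = Add(42687, 6724) = 49411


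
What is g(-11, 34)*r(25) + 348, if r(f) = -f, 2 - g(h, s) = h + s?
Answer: 873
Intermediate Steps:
g(h, s) = 2 - h - s (g(h, s) = 2 - (h + s) = 2 + (-h - s) = 2 - h - s)
g(-11, 34)*r(25) + 348 = (2 - 1*(-11) - 1*34)*(-1*25) + 348 = (2 + 11 - 34)*(-25) + 348 = -21*(-25) + 348 = 525 + 348 = 873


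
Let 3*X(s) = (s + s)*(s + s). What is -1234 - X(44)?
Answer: -11446/3 ≈ -3815.3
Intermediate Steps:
X(s) = 4*s**2/3 (X(s) = ((s + s)*(s + s))/3 = ((2*s)*(2*s))/3 = (4*s**2)/3 = 4*s**2/3)
-1234 - X(44) = -1234 - 4*44**2/3 = -1234 - 4*1936/3 = -1234 - 1*7744/3 = -1234 - 7744/3 = -11446/3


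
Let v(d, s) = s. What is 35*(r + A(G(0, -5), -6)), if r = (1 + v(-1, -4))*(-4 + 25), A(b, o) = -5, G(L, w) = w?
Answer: -2380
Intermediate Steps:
r = -63 (r = (1 - 4)*(-4 + 25) = -3*21 = -63)
35*(r + A(G(0, -5), -6)) = 35*(-63 - 5) = 35*(-68) = -2380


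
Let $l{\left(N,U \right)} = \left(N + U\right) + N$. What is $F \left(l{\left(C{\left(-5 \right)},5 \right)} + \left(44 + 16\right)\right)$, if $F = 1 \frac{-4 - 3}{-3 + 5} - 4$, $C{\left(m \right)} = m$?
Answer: $- \frac{825}{2} \approx -412.5$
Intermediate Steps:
$l{\left(N,U \right)} = U + 2 N$
$F = - \frac{15}{2}$ ($F = 1 \left(- \frac{7}{2}\right) - 4 = - \frac{7}{2} - 4 = - \frac{15}{2} \approx -7.5$)
$F \left(l{\left(C{\left(-5 \right)},5 \right)} + \left(44 + 16\right)\right) = - \frac{15 \left(\left(5 + 2 \left(-5\right)\right) + \left(44 + 16\right)\right)}{2} = - \frac{15 \left(\left(5 - 10\right) + 60\right)}{2} = - \frac{15 \left(-5 + 60\right)}{2} = \left(- \frac{15}{2}\right) 55 = - \frac{825}{2}$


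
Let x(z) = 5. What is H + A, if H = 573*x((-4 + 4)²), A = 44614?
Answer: 47479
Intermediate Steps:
H = 2865 (H = 573*5 = 2865)
H + A = 2865 + 44614 = 47479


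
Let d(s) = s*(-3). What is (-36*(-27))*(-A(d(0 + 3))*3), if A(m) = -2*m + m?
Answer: -26244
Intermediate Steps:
d(s) = -3*s
A(m) = -m
(-36*(-27))*(-A(d(0 + 3))*3) = (-36*(-27))*(-(-1)*(-3*(0 + 3))*3) = 972*(-(-1)*(-3*3)*3) = 972*(-(-1)*(-9)*3) = 972*(-1*9*3) = 972*(-9*3) = 972*(-27) = -26244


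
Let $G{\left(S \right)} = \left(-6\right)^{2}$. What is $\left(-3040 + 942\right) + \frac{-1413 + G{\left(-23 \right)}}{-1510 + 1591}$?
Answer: $-2115$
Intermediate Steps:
$G{\left(S \right)} = 36$
$\left(-3040 + 942\right) + \frac{-1413 + G{\left(-23 \right)}}{-1510 + 1591} = \left(-3040 + 942\right) + \frac{-1413 + 36}{-1510 + 1591} = -2098 - \frac{1377}{81} = -2098 - 17 = -2115$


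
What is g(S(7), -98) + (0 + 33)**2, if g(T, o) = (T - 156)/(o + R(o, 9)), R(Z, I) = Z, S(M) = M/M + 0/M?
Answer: 213599/196 ≈ 1089.8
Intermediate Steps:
S(M) = 1 (S(M) = 1 + 0 = 1)
g(T, o) = (-156 + T)/(2*o) (g(T, o) = (T - 156)/(o + o) = (-156 + T)/((2*o)) = (-156 + T)*(1/(2*o)) = (-156 + T)/(2*o))
g(S(7), -98) + (0 + 33)**2 = (1/2)*(-156 + 1)/(-98) + (0 + 33)**2 = (1/2)*(-1/98)*(-155) + 33**2 = 155/196 + 1089 = 213599/196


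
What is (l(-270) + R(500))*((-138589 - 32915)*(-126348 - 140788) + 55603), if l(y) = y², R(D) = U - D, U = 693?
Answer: 3348752004908671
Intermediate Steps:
R(D) = 693 - D
(l(-270) + R(500))*((-138589 - 32915)*(-126348 - 140788) + 55603) = ((-270)² + (693 - 1*500))*((-138589 - 32915)*(-126348 - 140788) + 55603) = (72900 + (693 - 500))*(-171504*(-267136) + 55603) = (72900 + 193)*(45814892544 + 55603) = 73093*45814948147 = 3348752004908671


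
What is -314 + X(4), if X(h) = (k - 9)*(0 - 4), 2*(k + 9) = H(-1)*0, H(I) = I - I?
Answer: -242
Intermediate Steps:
H(I) = 0
k = -9 (k = -9 + (0*0)/2 = -9 + (1/2)*0 = -9 + 0 = -9)
X(h) = 72 (X(h) = (-9 - 9)*(0 - 4) = -18*(-4) = 72)
-314 + X(4) = -314 + 72 = -242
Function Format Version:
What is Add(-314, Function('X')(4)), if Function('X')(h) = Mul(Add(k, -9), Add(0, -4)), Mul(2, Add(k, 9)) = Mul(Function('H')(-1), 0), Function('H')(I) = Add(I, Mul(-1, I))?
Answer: -242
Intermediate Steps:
Function('H')(I) = 0
k = -9 (k = Add(-9, Mul(Rational(1, 2), Mul(0, 0))) = Add(-9, Mul(Rational(1, 2), 0)) = Add(-9, 0) = -9)
Function('X')(h) = 72 (Function('X')(h) = Mul(Add(-9, -9), Add(0, -4)) = Mul(-18, -4) = 72)
Add(-314, Function('X')(4)) = Add(-314, 72) = -242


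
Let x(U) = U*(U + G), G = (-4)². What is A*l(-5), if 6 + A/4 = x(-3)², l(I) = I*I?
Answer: 151500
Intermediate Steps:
G = 16
l(I) = I²
x(U) = U*(16 + U) (x(U) = U*(U + 16) = U*(16 + U))
A = 6060 (A = -24 + 4*(-3*(16 - 3))² = -24 + 4*(-3*13)² = -24 + 4*(-39)² = -24 + 4*1521 = -24 + 6084 = 6060)
A*l(-5) = 6060*(-5)² = 6060*25 = 151500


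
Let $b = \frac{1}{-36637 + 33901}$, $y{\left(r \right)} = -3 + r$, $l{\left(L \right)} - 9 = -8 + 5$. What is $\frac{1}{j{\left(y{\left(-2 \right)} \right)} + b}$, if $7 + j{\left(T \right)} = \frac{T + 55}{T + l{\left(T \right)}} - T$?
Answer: $\frac{2736}{131327} \approx 0.020833$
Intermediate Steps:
$l{\left(L \right)} = 6$ ($l{\left(L \right)} = 9 + \left(-8 + 5\right) = 9 - 3 = 6$)
$b = - \frac{1}{2736}$ ($b = \frac{1}{-2736} = - \frac{1}{2736} \approx -0.0003655$)
$j{\left(T \right)} = -7 - T + \frac{55 + T}{6 + T}$ ($j{\left(T \right)} = -7 - \left(T - \frac{T + 55}{T + 6}\right) = -7 - \left(T - \frac{55 + T}{6 + T}\right) = -7 - T + \frac{55 + T}{6 + T}$)
$\frac{1}{j{\left(y{\left(-2 \right)} \right)} + b} = \frac{1}{\frac{13 - \left(-3 - 2\right)^{2} - 12 \left(-3 - 2\right)}{6 - 5} - \frac{1}{2736}} = \frac{1}{\frac{13 - \left(-5\right)^{2} - -60}{6 - 5} - \frac{1}{2736}} = \frac{1}{\frac{13 - 25 + 60}{1} - \frac{1}{2736}} = \frac{1}{1 \left(13 - 25 + 60\right) - \frac{1}{2736}} = \frac{1}{1 \cdot 48 - \frac{1}{2736}} = \frac{1}{48 - \frac{1}{2736}} = \frac{1}{\frac{131327}{2736}} = \frac{2736}{131327}$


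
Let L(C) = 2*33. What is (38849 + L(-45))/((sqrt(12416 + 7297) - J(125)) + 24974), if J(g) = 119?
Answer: 322410775/205917104 - 38915*sqrt(19713)/617751312 ≈ 1.5569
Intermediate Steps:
L(C) = 66
(38849 + L(-45))/((sqrt(12416 + 7297) - J(125)) + 24974) = (38849 + 66)/((sqrt(12416 + 7297) - 1*119) + 24974) = 38915/((sqrt(19713) - 119) + 24974) = 38915/((-119 + sqrt(19713)) + 24974) = 38915/(24855 + sqrt(19713))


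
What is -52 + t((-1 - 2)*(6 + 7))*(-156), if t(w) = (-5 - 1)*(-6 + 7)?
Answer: 884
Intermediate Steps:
t(w) = -6 (t(w) = -6*1 = -6)
-52 + t((-1 - 2)*(6 + 7))*(-156) = -52 - 6*(-156) = -52 + 936 = 884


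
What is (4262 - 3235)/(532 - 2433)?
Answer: -1027/1901 ≈ -0.54024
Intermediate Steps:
(4262 - 3235)/(532 - 2433) = 1027/(-1901) = 1027*(-1/1901) = -1027/1901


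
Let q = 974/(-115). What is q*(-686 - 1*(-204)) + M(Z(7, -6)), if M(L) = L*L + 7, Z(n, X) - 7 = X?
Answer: 470388/115 ≈ 4090.3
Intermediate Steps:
Z(n, X) = 7 + X
M(L) = 7 + L**2 (M(L) = L**2 + 7 = 7 + L**2)
q = -974/115 (q = 974*(-1/115) = -974/115 ≈ -8.4696)
q*(-686 - 1*(-204)) + M(Z(7, -6)) = -974*(-686 - 1*(-204))/115 + (7 + (7 - 6)**2) = -974*(-686 + 204)/115 + (7 + 1**2) = -974/115*(-482) + (7 + 1) = 469468/115 + 8 = 470388/115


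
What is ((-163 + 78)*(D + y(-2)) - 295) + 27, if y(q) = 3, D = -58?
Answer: 4407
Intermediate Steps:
((-163 + 78)*(D + y(-2)) - 295) + 27 = ((-163 + 78)*(-58 + 3) - 295) + 27 = (-85*(-55) - 295) + 27 = (4675 - 295) + 27 = 4380 + 27 = 4407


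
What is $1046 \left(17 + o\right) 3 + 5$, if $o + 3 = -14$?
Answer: $5$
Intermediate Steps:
$o = -17$ ($o = -3 - 14 = -17$)
$1046 \left(17 + o\right) 3 + 5 = 1046 \left(17 - 17\right) 3 + 5 = 1046 \cdot 0 \cdot 3 + 5 = 1046 \cdot 0 + 5 = 0 + 5 = 5$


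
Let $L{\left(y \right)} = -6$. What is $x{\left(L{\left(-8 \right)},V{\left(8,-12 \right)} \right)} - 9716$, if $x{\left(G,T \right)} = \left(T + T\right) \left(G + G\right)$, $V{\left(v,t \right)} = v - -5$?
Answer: $-10028$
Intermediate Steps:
$V{\left(v,t \right)} = 5 + v$ ($V{\left(v,t \right)} = v + 5 = 5 + v$)
$x{\left(G,T \right)} = 4 G T$ ($x{\left(G,T \right)} = 2 T 2 G = 4 G T$)
$x{\left(L{\left(-8 \right)},V{\left(8,-12 \right)} \right)} - 9716 = 4 \left(-6\right) \left(5 + 8\right) - 9716 = 4 \left(-6\right) 13 - 9716 = -312 - 9716 = -10028$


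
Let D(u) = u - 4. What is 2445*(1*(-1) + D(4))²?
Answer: 2445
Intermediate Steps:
D(u) = -4 + u
2445*(1*(-1) + D(4))² = 2445*(1*(-1) + (-4 + 4))² = 2445*(-1 + 0)² = 2445*(-1)² = 2445*1 = 2445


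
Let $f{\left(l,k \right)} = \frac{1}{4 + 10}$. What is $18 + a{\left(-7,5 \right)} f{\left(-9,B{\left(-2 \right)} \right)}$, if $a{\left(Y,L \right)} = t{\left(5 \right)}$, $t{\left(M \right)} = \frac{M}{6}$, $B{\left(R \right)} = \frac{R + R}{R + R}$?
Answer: $\frac{1517}{84} \approx 18.06$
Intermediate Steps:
$B{\left(R \right)} = 1$ ($B{\left(R \right)} = \frac{2 R}{2 R} = 2 R \frac{1}{2 R} = 1$)
$t{\left(M \right)} = \frac{M}{6}$ ($t{\left(M \right)} = M \frac{1}{6} = \frac{M}{6}$)
$a{\left(Y,L \right)} = \frac{5}{6}$ ($a{\left(Y,L \right)} = \frac{1}{6} \cdot 5 = \frac{5}{6}$)
$f{\left(l,k \right)} = \frac{1}{14}$
$18 + a{\left(-7,5 \right)} f{\left(-9,B{\left(-2 \right)} \right)} = 18 + \frac{5}{6} \cdot \frac{1}{14} = 18 + \frac{5}{84} = \frac{1517}{84}$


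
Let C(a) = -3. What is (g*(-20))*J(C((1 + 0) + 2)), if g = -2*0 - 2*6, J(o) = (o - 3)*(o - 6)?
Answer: 12960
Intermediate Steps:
J(o) = (-6 + o)*(-3 + o) (J(o) = (-3 + o)*(-6 + o) = (-6 + o)*(-3 + o))
g = -12 (g = 0 - 12 = -12)
(g*(-20))*J(C((1 + 0) + 2)) = (-12*(-20))*(18 + (-3)² - 9*(-3)) = 240*(18 + 9 + 27) = 240*54 = 12960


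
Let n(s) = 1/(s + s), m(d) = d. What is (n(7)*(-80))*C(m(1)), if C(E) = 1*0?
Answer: 0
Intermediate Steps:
C(E) = 0
n(s) = 1/(2*s)
(n(7)*(-80))*C(m(1)) = (((½)/7)*(-80))*0 = (((½)*(⅐))*(-80))*0 = ((1/14)*(-80))*0 = -40/7*0 = 0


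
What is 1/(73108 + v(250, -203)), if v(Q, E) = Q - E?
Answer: 1/73561 ≈ 1.3594e-5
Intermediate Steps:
1/(73108 + v(250, -203)) = 1/(73108 + (250 - 1*(-203))) = 1/(73108 + (250 + 203)) = 1/(73108 + 453) = 1/73561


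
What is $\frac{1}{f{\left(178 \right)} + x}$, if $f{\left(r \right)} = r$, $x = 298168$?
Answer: $\frac{1}{298346} \approx 3.3518 \cdot 10^{-6}$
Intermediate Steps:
$\frac{1}{f{\left(178 \right)} + x} = \frac{1}{178 + 298168} = \frac{1}{298346}$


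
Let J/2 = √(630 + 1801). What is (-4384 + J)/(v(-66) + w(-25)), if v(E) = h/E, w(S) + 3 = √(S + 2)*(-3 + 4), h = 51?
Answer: 8005184/18021 - 3652*√2431/18021 - 968*I*√55913/18021 + 2121856*I*√23/18021 ≈ 434.22 + 551.98*I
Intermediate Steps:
w(S) = -3 + √(2 + S) (w(S) = -3 + √(S + 2)*(-3 + 4) = -3 + √(2 + S)*1 = -3 + √(2 + S))
J = 2*√2431 (J = 2*√(630 + 1801) = 2*√2431 ≈ 98.610)
v(E) = 51/E
(-4384 + J)/(v(-66) + w(-25)) = (-4384 + 2*√2431)/(51/(-66) + (-3 + √(2 - 25))) = (-4384 + 2*√2431)/(51*(-1/66) + (-3 + √(-23))) = (-4384 + 2*√2431)/(-17/22 + (-3 + I*√23)) = (-4384 + 2*√2431)/(-83/22 + I*√23)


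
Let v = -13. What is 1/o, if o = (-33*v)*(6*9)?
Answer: 1/23166 ≈ 4.3167e-5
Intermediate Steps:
o = 23166 (o = (-33*(-13))*(6*9) = 429*54 = 23166)
1/o = 1/23166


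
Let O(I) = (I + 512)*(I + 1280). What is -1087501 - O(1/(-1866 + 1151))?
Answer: -890992833446/511225 ≈ -1.7429e+6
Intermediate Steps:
O(I) = (512 + I)*(1280 + I)
-1087501 - O(1/(-1866 + 1151)) = -1087501 - (655360 + (1/(-1866 + 1151))**2 + 1792/(-1866 + 1151)) = -1087501 - (655360 + (1/(-715))**2 + 1792/(-715)) = -1087501 - (655360 + (-1/715)**2 + 1792*(-1/715)) = -1087501 - (655360 + 1/511225 - 1792/715) = -1087501 - 1*335035134721/511225 = -1087501 - 335035134721/511225 = -890992833446/511225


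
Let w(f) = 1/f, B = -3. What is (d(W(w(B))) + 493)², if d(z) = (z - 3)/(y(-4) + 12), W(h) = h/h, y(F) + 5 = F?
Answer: 2181529/9 ≈ 2.4239e+5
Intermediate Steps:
y(F) = -5 + F
W(h) = 1
d(z) = -1 + z/3 (d(z) = (z - 3)/((-5 - 4) + 12) = (-3 + z)/(-9 + 12) = (-3 + z)/3 = (-3 + z)*(⅓) = -1 + z/3)
(d(W(w(B))) + 493)² = ((-1 + (⅓)*1) + 493)² = ((-1 + ⅓) + 493)² = (-⅔ + 493)² = (1477/3)² = 2181529/9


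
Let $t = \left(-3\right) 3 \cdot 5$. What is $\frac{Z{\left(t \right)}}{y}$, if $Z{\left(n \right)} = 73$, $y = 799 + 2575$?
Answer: $\frac{73}{3374} \approx 0.021636$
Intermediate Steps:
$t = -45$ ($t = \left(-9\right) 5 = -45$)
$y = 3374$
$\frac{Z{\left(t \right)}}{y} = \frac{73}{3374}$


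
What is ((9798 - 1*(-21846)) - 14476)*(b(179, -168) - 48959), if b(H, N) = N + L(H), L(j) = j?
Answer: -840339264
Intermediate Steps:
b(H, N) = H + N (b(H, N) = N + H = H + N)
((9798 - 1*(-21846)) - 14476)*(b(179, -168) - 48959) = ((9798 - 1*(-21846)) - 14476)*((179 - 168) - 48959) = ((9798 + 21846) - 14476)*(11 - 48959) = (31644 - 14476)*(-48948) = 17168*(-48948) = -840339264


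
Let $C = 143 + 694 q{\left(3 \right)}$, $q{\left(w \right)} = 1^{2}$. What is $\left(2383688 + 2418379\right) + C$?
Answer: $4802904$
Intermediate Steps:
$q{\left(w \right)} = 1$
$C = 837$ ($C = 143 + 694 \cdot 1 = 143 + 694 = 837$)
$\left(2383688 + 2418379\right) + C = \left(2383688 + 2418379\right) + 837 = 4802067 + 837 = 4802904$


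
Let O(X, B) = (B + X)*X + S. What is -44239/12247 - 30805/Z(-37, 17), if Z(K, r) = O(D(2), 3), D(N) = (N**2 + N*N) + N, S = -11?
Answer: -382533276/1457393 ≈ -262.48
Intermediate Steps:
D(N) = N + 2*N**2 (D(N) = (N**2 + N**2) + N = 2*N**2 + N = N + 2*N**2)
O(X, B) = -11 + X*(B + X) (O(X, B) = (B + X)*X - 11 = X*(B + X) - 11 = -11 + X*(B + X))
Z(K, r) = 119 (Z(K, r) = -11 + (2*(1 + 2*2))**2 + 3*(2*(1 + 2*2)) = -11 + (2*(1 + 4))**2 + 3*(2*(1 + 4)) = -11 + (2*5)**2 + 3*(2*5) = -11 + 10**2 + 3*10 = -11 + 100 + 30 = 119)
-44239/12247 - 30805/Z(-37, 17) = -44239/12247 - 30805/119 = -382533276/1457393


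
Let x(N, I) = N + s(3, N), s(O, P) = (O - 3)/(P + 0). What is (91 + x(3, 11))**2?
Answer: 8836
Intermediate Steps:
s(O, P) = (-3 + O)/P
x(N, I) = N (x(N, I) = N + (-3 + 3)/N = N + 0/N = N + 0 = N)
(91 + x(3, 11))**2 = (91 + 3)**2 = 94**2 = 8836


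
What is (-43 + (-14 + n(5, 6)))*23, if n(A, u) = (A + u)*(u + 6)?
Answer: 1725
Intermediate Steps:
n(A, u) = (6 + u)*(A + u) (n(A, u) = (A + u)*(6 + u) = (6 + u)*(A + u))
(-43 + (-14 + n(5, 6)))*23 = (-43 + (-14 + (6² + 6*5 + 6*6 + 5*6)))*23 = (-43 + (-14 + (36 + 30 + 36 + 30)))*23 = (-43 + (-14 + 132))*23 = (-43 + 118)*23 = 75*23 = 1725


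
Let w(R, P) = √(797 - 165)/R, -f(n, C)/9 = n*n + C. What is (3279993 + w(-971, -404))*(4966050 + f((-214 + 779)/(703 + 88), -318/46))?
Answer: 18357475626696942/1127 - 11193606588*√158/1094317 ≈ 1.6289e+13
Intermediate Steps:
f(n, C) = -9*C - 9*n² (f(n, C) = -9*(n*n + C) = -9*(n² + C) = -9*(C + n²) = -9*C - 9*n²)
w(R, P) = 2*√158/R (w(R, P) = √632/R = (2*√158)/R = 2*√158/R)
(3279993 + w(-971, -404))*(4966050 + f((-214 + 779)/(703 + 88), -318/46)) = (3279993 + 2*√158/(-971))*(4966050 + (-(-2862)/46 - 9*(-214 + 779)²/(703 + 88)²)) = (3279993 + 2*√158*(-1/971))*(4966050 + (-(-2862)/46 - 9*(565/791)²)) = (3279993 - 2*√158/971)*(4966050 + (-9*(-159/23) - 9*(565*(1/791))²)) = (3279993 - 2*√158/971)*(4966050 + (1431/23 - 9*(5/7)²)) = (3279993 - 2*√158/971)*(4966050 + (1431/23 - 9*25/49)) = (3279993 - 2*√158/971)*(4966050 + (1431/23 - 225/49)) = (3279993 - 2*√158/971)*(4966050 + 64944/1127) = (3279993 - 2*√158/971)*(5596803294/1127) = 18357475626696942/1127 - 11193606588*√158/1094317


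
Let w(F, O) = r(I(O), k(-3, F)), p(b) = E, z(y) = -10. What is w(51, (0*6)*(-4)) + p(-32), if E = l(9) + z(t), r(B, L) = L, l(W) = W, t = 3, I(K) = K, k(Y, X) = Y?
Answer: -4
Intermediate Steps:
E = -1 (E = 9 - 10 = -1)
p(b) = -1
w(F, O) = -3
w(51, (0*6)*(-4)) + p(-32) = -3 - 1 = -4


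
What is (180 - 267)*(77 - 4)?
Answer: -6351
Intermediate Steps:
(180 - 267)*(77 - 4) = -87*73 = -6351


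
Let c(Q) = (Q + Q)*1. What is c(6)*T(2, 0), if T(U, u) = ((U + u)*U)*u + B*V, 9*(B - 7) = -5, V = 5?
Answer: 1160/3 ≈ 386.67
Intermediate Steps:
c(Q) = 2*Q (c(Q) = (2*Q)*1 = 2*Q)
B = 58/9 (B = 7 + (⅑)*(-5) = 7 - 5/9 = 58/9 ≈ 6.4444)
T(U, u) = 290/9 + U*u*(U + u) (T(U, u) = ((U + u)*U)*u + (58/9)*5 = (U*(U + u))*u + 290/9 = U*u*(U + u) + 290/9 = 290/9 + U*u*(U + u))
c(6)*T(2, 0) = (2*6)*(290/9 + 2*0² + 0*2²) = 12*(290/9 + 2*0 + 0*4) = 12*(290/9 + 0 + 0) = 12*(290/9) = 1160/3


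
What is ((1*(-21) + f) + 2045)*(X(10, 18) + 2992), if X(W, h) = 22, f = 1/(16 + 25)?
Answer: 250116790/41 ≈ 6.1004e+6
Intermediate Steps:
f = 1/41 ≈ 0.024390
((1*(-21) + f) + 2045)*(X(10, 18) + 2992) = ((1*(-21) + 1/41) + 2045)*(22 + 2992) = ((-21 + 1/41) + 2045)*3014 = (-860/41 + 2045)*3014 = (82985/41)*3014 = 250116790/41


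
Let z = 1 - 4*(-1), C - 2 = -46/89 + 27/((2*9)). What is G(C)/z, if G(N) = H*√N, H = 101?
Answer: 303*√10502/890 ≈ 34.889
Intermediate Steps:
C = 531/178 (C = 2 + (-46/89 + 27/((2*9))) = 2 + (-46*1/89 + 27/18) = 2 + (-46/89 + 27*(1/18)) = 2 + (-46/89 + 3/2) = 2 + 175/178 = 531/178 ≈ 2.9831)
z = 5 (z = 1 + 4 = 5)
G(N) = 101*√N
G(C)/z = (101*√(531/178))/5 = (101*(3*√10502/178))/5 = (303*√10502/178)/5 = 303*√10502/890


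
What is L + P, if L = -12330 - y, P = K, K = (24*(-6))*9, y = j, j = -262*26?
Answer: -6814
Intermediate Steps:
j = -6812
y = -6812
K = -1296 (K = -144*9 = -1296)
P = -1296
L = -5518 (L = -12330 - 1*(-6812) = -12330 + 6812 = -5518)
L + P = -5518 - 1296 = -6814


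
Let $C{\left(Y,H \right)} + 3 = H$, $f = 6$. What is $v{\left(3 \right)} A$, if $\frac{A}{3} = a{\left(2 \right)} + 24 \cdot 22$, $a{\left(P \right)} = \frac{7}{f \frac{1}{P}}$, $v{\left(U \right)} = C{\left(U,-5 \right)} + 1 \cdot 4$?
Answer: $-6364$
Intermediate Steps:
$C{\left(Y,H \right)} = -3 + H$
$v{\left(U \right)} = -4$ ($v{\left(U \right)} = \left(-3 - 5\right) + 1 \cdot 4 = -8 + 4 = -4$)
$a{\left(P \right)} = \frac{7 P}{6}$ ($a{\left(P \right)} = \frac{7}{6 \frac{1}{P}} = 7 \frac{P}{6} = \frac{7 P}{6}$)
$A = 1591$ ($A = 3 \left(\frac{7}{6} \cdot 2 + 24 \cdot 22\right) = 3 \left(\frac{7}{3} + 528\right) = 3 \cdot \frac{1591}{3} = 1591$)
$v{\left(3 \right)} A = \left(-4\right) 1591 = -6364$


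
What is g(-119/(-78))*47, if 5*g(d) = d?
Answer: 5593/390 ≈ 14.341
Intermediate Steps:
g(d) = d/5
g(-119/(-78))*47 = ((-119/(-78))/5)*47 = ((-119*(-1/78))/5)*47 = ((⅕)*(119/78))*47 = (119/390)*47 = 5593/390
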